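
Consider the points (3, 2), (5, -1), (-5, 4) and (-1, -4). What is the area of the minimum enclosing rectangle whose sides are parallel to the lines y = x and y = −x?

75

In coordinates u = x + y, v = x − y the rectangle is axis-aligned; the map (x,y)→(u,v) scales areas by 2.
u-values: 5, 4, -1, -5; range = 5 − (-5) = 10.
v-values: 1, 6, -9, 3; range = 6 − (-9) = 15.
Area = (10 × 15) / 2 = 75.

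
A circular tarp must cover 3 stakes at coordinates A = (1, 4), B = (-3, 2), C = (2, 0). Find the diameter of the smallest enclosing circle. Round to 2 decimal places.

Side lengths²: AB² = 20, AC² = 17, BC² = 29.
Since BC² = 29 < 20 + 17 = 37, the triangle is acute, so the smallest enclosing circle is the circumcircle.
Circumcentre = (-5/18, 14/9), r² = 2465/324.
Diameter = 2r = 2√(2465/324) ≈ 5.52.

5.52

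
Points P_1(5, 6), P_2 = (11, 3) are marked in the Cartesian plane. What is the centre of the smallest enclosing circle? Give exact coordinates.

(8, 4.5)

The smallest circle enclosing two points has them as diameter endpoints.
Centre = midpoint = (8, 4.5); r² = |P_1P_2|²/4 = 45/4 = 11.25.
Centre = (8, 4.5).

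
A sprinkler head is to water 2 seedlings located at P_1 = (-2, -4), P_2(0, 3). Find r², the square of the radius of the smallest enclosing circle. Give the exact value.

The smallest circle enclosing two points has them as diameter endpoints.
Centre = midpoint = (-1, -0.5); r² = |P_1P_2|²/4 = 53/4 = 13.25.

13.25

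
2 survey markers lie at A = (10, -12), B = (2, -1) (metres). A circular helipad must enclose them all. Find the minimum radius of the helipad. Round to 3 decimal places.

6.801

The smallest circle enclosing two points has them as diameter endpoints.
Centre = midpoint = (6, -6.5); r² = |AB|²/4 = 185/4 = 46.25.
r = √(46.25) ≈ 6.801.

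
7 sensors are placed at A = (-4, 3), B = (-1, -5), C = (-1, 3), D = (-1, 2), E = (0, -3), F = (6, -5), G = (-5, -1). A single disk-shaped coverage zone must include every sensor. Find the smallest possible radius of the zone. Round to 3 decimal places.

A smallest enclosing disk is always determined by at most three of the input points on its boundary.
The farthest pair is A–F with squared distance 164. The circle on this segment as diameter has centre (1, -1) and r² = 164/4 = 41.
Check B: distance² to centre = 20 ≤ 41, so it lies inside.
All remaining points lie in this disk, and no smaller disk contains both endpoints, so this is the minimum enclosing circle.
r = √41 ≈ 6.403.

6.403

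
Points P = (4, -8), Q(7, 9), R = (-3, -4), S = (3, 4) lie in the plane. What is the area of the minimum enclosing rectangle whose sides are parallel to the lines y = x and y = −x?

161

In coordinates u = x + y, v = x − y the rectangle is axis-aligned; the map (x,y)→(u,v) scales areas by 2.
u-values: -4, 16, -7, 7; range = 16 − (-7) = 23.
v-values: 12, -2, 1, -1; range = 12 − (-2) = 14.
Area = (23 × 14) / 2 = 161.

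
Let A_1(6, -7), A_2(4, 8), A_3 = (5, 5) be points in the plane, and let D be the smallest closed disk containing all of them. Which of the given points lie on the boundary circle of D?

Side lengths²: A_1A_2² = 229, A_1A_3² = 145, A_2A_3² = 10.
Since A_1A_2² = 229 ≥ 145 + 10 = 155, the angle opposite A_1A_2 is not acute, so the smallest enclosing circle has A_1A_2 as diameter.
Centre = midpoint of A_1A_2 = (5, 0.5), r² = 229/4 = 57.25.
The points at distance exactly r from the centre are A_1, A_2 — 2 points.

A_1, A_2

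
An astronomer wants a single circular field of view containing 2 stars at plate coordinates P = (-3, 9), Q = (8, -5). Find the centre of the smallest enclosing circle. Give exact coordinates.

(2.5, 2)

The smallest circle enclosing two points has them as diameter endpoints.
Centre = midpoint = (2.5, 2); r² = |PQ|²/4 = 317/4 = 79.25.
Centre = (2.5, 2).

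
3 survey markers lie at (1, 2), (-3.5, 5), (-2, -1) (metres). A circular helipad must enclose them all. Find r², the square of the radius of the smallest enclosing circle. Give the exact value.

Call the three points A, B, C in the order given.
Side lengths²: AB² = 29.25, AC² = 18, BC² = 38.25.
Since BC² = 38.25 < 29.25 + 18 = 47.25, the triangle is acute, so the smallest enclosing circle is the circumcircle.
Circumcentre = (-2.15, 2.15), r² = 9.945.

9.945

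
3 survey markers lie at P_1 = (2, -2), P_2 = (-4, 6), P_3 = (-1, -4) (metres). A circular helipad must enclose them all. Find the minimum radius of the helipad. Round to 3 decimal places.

5.228

Side lengths²: P_1P_2² = 100, P_1P_3² = 13, P_2P_3² = 109.
Since P_2P_3² = 109 < 100 + 13 = 113, the triangle is acute, so the smallest enclosing circle is the circumcircle.
Circumcentre = (-20/9, 13/12), r² = 35425/1296.
r = √(35425/1296) ≈ 5.228.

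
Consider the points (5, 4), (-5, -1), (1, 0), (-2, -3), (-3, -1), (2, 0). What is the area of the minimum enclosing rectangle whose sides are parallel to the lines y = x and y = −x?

In coordinates u = x + y, v = x − y the rectangle is axis-aligned; the map (x,y)→(u,v) scales areas by 2.
u-values: 9, -6, 1, -5, -4, 2; range = 9 − (-6) = 15.
v-values: 1, -4, 1, 1, -2, 2; range = 2 − (-4) = 6.
Area = (15 × 6) / 2 = 45.

45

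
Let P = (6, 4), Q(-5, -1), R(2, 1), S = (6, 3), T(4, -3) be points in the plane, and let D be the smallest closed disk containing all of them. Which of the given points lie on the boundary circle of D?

By Welzl's lemma the MEC is supported by two points (diametrically opposite) or three points (on a circumcircle).
The farthest pair is P–Q with squared distance 146. The circle on this segment as diameter has centre (0.5, 1.5) and r² = 146/4 = 36.5.
Check R: distance² to centre = 2.5 ≤ 36.5, so it lies inside.
All remaining points lie in this disk, and no smaller disk contains both endpoints, so this is the minimum enclosing circle.
The points at distance exactly r from the centre are P, Q — 2 points.

P, Q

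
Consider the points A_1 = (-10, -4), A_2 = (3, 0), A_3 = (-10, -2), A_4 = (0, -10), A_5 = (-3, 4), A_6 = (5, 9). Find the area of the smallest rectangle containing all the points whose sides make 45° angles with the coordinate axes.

252

In coordinates u = x + y, v = x − y the rectangle is axis-aligned; the map (x,y)→(u,v) scales areas by 2.
u-values: -14, 3, -12, -10, 1, 14; range = 14 − (-14) = 28.
v-values: -6, 3, -8, 10, -7, -4; range = 10 − (-8) = 18.
Area = (28 × 18) / 2 = 252.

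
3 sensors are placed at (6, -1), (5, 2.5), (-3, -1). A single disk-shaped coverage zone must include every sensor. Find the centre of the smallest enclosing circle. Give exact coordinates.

Call the three points A, B, C in the order given.
Side lengths²: AB² = 13.25, AC² = 81, BC² = 76.25.
Since AC² = 81 < 76.25 + 13.25 = 89.5, the triangle is acute, so the smallest enclosing circle is the circumcircle.
Circumcentre = (1.5, -11/28), r² = 16165/784.
Centre = (1.5, -11/28).

(1.5, -11/28)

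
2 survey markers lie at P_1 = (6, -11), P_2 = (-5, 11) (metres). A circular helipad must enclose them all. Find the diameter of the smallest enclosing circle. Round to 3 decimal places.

The smallest circle enclosing two points has them as diameter endpoints.
Centre = midpoint = (0.5, 0); r² = |P_1P_2|²/4 = 605/4 = 151.25.
Diameter = 2r = 2√(151.25) ≈ 24.597.

24.597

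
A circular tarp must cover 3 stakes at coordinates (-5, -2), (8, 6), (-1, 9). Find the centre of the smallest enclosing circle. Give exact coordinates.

(1.5, 2)

Call the three points A, B, C in the order given.
Side lengths²: AB² = 233, AC² = 137, BC² = 90.
Since AB² = 233 ≥ 137 + 90 = 227, the angle opposite AB is not acute, so the smallest enclosing circle has AB as diameter.
Centre = midpoint of AB = (1.5, 2), r² = 233/4 = 58.25.
Centre = (1.5, 2).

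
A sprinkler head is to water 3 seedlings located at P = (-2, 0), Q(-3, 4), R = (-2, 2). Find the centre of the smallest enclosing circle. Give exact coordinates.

Side lengths²: PQ² = 17, PR² = 4, QR² = 5.
Since PQ² = 17 ≥ 5 + 4 = 9, the angle opposite PQ is not acute, so the smallest enclosing circle has PQ as diameter.
Centre = midpoint of PQ = (-2.5, 2), r² = 17/4 = 4.25.
Centre = (-2.5, 2).

(-2.5, 2)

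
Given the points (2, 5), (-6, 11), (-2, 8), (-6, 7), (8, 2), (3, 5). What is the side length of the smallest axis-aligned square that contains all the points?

The bounding box has width 14 and height 9.
An axis-aligned square enclosing the set must have side ≥ max(width, height).
So the minimum side is max(14, 9) = 14.

14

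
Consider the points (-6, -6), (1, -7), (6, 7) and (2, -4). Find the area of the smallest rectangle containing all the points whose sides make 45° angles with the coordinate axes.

In coordinates u = x + y, v = x − y the rectangle is axis-aligned; the map (x,y)→(u,v) scales areas by 2.
u-values: -12, -6, 13, -2; range = 13 − (-12) = 25.
v-values: 0, 8, -1, 6; range = 8 − (-1) = 9.
Area = (25 × 9) / 2 = 112.5.

112.5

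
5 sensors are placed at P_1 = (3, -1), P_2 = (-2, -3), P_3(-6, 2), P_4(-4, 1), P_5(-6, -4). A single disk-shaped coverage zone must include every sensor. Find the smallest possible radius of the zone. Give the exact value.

By Welzl's lemma the MEC is supported by two points (diametrically opposite) or three points (on a circumcircle).
The minimum enclosing circle is determined by three boundary points: P_1, P_3, P_5.
Their circumcentre is (-2, -1) with r² = 25.
The farthest remaining point P_4 is at distance² 8 ≤ 25.
r = √25 = 5.

5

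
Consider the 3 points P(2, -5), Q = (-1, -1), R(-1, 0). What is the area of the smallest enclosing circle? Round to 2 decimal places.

Side lengths²: PQ² = 25, PR² = 34, QR² = 1.
Since PR² = 34 ≥ 25 + 1 = 26, the angle opposite PR is not acute, so the smallest enclosing circle has PR as diameter.
Centre = midpoint of PR = (0.5, -2.5), r² = 34/4 = 8.5.
Area = π·r² = π·8.5 ≈ 26.70.

26.70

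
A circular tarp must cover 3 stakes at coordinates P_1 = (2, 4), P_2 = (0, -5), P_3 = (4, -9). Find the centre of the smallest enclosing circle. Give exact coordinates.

Side lengths²: P_1P_2² = 85, P_1P_3² = 173, P_2P_3² = 32.
Since P_1P_3² = 173 ≥ 85 + 32 = 117, the angle opposite P_1P_3 is not acute, so the smallest enclosing circle has P_1P_3 as diameter.
Centre = midpoint of P_1P_3 = (3, -2.5), r² = 173/4 = 43.25.
Centre = (3, -2.5).

(3, -2.5)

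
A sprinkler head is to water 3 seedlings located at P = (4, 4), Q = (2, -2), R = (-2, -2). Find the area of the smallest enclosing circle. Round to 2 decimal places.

Side lengths²: PQ² = 40, PR² = 72, QR² = 16.
Since PR² = 72 ≥ 40 + 16 = 56, the angle opposite PR is not acute, so the smallest enclosing circle has PR as diameter.
Centre = midpoint of PR = (1, 1), r² = 72/4 = 18.
Area = π·r² = π·18 ≈ 56.55.

56.55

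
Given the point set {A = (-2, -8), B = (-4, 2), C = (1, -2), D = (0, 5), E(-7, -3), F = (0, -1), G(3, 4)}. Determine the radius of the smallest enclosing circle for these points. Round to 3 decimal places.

6.600

A smallest enclosing disk is always determined by at most three of the input points on its boundary.
The minimum enclosing circle is determined by three boundary points: A, E, G.
Their circumcentre is (-19/34, -53/34) with r² = 25181/578.
The farthest remaining point D is at distance² 25045/578 ≤ 25181/578.
r = √(25181/578) ≈ 6.600.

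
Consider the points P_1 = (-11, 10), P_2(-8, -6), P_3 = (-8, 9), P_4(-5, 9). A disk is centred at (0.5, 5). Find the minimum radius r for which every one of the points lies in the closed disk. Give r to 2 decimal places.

The required radius is the distance from (0.5, 5) to the farthest point.
Squared distances: 157.25, 193.25, 88.25, 46.25.
Maximum is 193.25, attained at P_2.
r = √(193.25) ≈ 13.90.

13.90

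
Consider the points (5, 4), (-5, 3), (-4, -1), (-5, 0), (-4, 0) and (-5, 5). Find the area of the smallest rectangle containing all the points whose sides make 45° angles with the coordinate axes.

77

In coordinates u = x + y, v = x − y the rectangle is axis-aligned; the map (x,y)→(u,v) scales areas by 2.
u-values: 9, -2, -5, -5, -4, 0; range = 9 − (-5) = 14.
v-values: 1, -8, -3, -5, -4, -10; range = 1 − (-10) = 11.
Area = (14 × 11) / 2 = 77.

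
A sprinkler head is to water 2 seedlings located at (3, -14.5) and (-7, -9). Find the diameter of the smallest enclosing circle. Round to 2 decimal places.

The smallest circle enclosing two points has them as diameter endpoints.
Centre = midpoint = (-2, -11.75); r² = |(3, -14.5)−(-7, -9)|²/4 = 130.25/4 = 32.5625.
Diameter = 2r = 2√(32.5625) ≈ 11.41.

11.41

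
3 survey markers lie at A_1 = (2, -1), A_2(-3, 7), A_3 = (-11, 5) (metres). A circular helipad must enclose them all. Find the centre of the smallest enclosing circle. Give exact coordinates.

Side lengths²: A_1A_2² = 89, A_1A_3² = 205, A_2A_3² = 68.
Since A_1A_3² = 205 ≥ 89 + 68 = 157, the angle opposite A_1A_3 is not acute, so the smallest enclosing circle has A_1A_3 as diameter.
Centre = midpoint of A_1A_3 = (-4.5, 2), r² = 205/4 = 51.25.
Centre = (-4.5, 2).

(-4.5, 2)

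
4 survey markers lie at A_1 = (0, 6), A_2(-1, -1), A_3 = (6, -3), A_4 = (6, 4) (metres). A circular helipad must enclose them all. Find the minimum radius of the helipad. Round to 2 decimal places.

By Welzl's lemma the MEC is supported by two points (diametrically opposite) or three points (on a circumcircle).
The farthest pair is A_1–A_3 with squared distance 117. The circle on this segment as diameter has centre (3, 1.5) and r² = 117/4 = 29.25.
Check A_2: distance² to centre = 22.25 ≤ 29.25, so it lies inside.
All remaining points lie in this disk, and no smaller disk contains both endpoints, so this is the minimum enclosing circle.
r = √(29.25) ≈ 5.41.

5.41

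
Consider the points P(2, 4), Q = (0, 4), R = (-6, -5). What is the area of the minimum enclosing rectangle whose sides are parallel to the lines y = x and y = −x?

25.5

In coordinates u = x + y, v = x − y the rectangle is axis-aligned; the map (x,y)→(u,v) scales areas by 2.
u-values: 6, 4, -11; range = 6 − (-11) = 17.
v-values: -2, -4, -1; range = -1 − (-4) = 3.
Area = (17 × 3) / 2 = 25.5.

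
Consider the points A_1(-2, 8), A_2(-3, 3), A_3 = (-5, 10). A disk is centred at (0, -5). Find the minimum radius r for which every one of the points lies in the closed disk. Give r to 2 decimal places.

15.81

The required radius is the distance from (0, -5) to the farthest point.
Squared distances: 173, 73, 250.
Maximum is 250, attained at A_3.
r = √250 ≈ 15.81.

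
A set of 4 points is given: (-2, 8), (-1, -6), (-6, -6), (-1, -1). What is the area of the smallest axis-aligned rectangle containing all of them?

70

x ranges over [-6, -1], width 5.
y ranges over [-6, 8], height 14.
Area = 5 × 14 = 70.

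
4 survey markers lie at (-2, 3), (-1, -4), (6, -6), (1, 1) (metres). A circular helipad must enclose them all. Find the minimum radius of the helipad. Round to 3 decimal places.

6.021

The farthest pair is (-2, 3)–(6, -6) with squared distance 145. The circle on this segment as diameter has centre (2, -1.5) and r² = 145/4 = 36.25.
Check (-1, -4): distance² to centre = 15.25 ≤ 36.25, so it lies inside.
All remaining points lie in this disk, and no smaller disk contains both endpoints, so this is the minimum enclosing circle.
r = √(36.25) ≈ 6.021.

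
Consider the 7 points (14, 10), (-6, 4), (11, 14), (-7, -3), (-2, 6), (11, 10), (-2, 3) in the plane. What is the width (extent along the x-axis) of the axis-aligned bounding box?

max x = 14, min x = -7, so width = 21.

21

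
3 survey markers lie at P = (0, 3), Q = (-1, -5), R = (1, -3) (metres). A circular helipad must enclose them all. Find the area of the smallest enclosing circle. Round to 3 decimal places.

51.051

Side lengths²: PQ² = 65, PR² = 37, QR² = 8.
Since PQ² = 65 ≥ 37 + 8 = 45, the angle opposite PQ is not acute, so the smallest enclosing circle has PQ as diameter.
Centre = midpoint of PQ = (-0.5, -1), r² = 65/4 = 16.25.
Area = π·r² = π·16.25 ≈ 51.051.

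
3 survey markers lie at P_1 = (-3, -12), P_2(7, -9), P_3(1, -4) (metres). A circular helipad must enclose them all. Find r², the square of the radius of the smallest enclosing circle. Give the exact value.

33245/1156

Side lengths²: P_1P_2² = 109, P_1P_3² = 80, P_2P_3² = 61.
Since P_1P_2² = 109 < 80 + 61 = 141, the triangle is acute, so the smallest enclosing circle is the circumcircle.
Circumcentre = (28/17, -317/34), r² = 33245/1156.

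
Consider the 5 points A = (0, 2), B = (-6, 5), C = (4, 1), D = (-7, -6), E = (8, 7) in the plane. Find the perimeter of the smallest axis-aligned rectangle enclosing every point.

56

Width = max x − min x = 8 − (-7) = 15.
Height = max y − min y = 7 − (-6) = 13.
Perimeter = 2(15 + 13) = 56.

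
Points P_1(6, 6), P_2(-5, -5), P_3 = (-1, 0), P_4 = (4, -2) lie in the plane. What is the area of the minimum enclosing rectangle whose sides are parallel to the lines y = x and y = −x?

77

In coordinates u = x + y, v = x − y the rectangle is axis-aligned; the map (x,y)→(u,v) scales areas by 2.
u-values: 12, -10, -1, 2; range = 12 − (-10) = 22.
v-values: 0, 0, -1, 6; range = 6 − (-1) = 7.
Area = (22 × 7) / 2 = 77.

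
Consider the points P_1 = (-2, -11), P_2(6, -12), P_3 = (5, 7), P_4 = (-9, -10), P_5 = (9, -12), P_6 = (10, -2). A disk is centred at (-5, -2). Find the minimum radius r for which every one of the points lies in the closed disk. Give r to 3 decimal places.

17.205

The required radius is the distance from (-5, -2) to the farthest point.
Squared distances: 90, 221, 181, 80, 296, 225.
Maximum is 296, attained at P_5.
r = √296 ≈ 17.205.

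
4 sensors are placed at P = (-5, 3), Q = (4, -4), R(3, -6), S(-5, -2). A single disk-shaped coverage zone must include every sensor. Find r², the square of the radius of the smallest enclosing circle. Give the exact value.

A smallest enclosing disk is always determined by at most three of the input points on its boundary.
The farthest pair is P–R with squared distance 145. The circle on this segment as diameter has centre (-1, -1.5) and r² = 145/4 = 36.25.
Check Q: distance² to centre = 31.25 ≤ 36.25, so it lies inside.
All remaining points lie in this disk, and no smaller disk contains both endpoints, so this is the minimum enclosing circle.

36.25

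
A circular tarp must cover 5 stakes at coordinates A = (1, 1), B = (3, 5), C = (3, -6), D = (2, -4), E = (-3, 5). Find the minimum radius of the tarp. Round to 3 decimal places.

The minimum enclosing circle of a finite set is fixed by two of the points (as a diameter) or three (as a circumcircle).
The farthest pair is C–E with squared distance 157. The circle on this segment as diameter has centre (0, -0.5) and r² = 157/4 = 39.25.
Check A: distance² to centre = 3.25 ≤ 39.25, so it lies inside.
All remaining points lie in this disk, and no smaller disk contains both endpoints, so this is the minimum enclosing circle.
r = √(39.25) ≈ 6.265.

6.265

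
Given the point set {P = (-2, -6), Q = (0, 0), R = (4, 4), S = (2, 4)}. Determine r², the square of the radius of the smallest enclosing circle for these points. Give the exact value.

The farthest pair is P–R with squared distance 136. The circle on this segment as diameter has centre (1, -1) and r² = 136/4 = 34.
Check Q: distance² to centre = 2 ≤ 34, so it lies inside.
All remaining points lie in this disk, and no smaller disk contains both endpoints, so this is the minimum enclosing circle.

34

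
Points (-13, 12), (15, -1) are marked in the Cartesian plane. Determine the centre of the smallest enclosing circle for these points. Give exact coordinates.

The smallest circle enclosing two points has them as diameter endpoints.
Centre = midpoint = (1, 5.5); r² = |(-13, 12)−(15, -1)|²/4 = 953/4 = 238.25.
Centre = (1, 5.5).

(1, 5.5)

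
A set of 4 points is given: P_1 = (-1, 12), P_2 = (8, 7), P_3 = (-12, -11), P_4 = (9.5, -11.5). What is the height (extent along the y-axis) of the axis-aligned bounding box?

23.5

max y = 12, min y = -11.5, so height = 23.5.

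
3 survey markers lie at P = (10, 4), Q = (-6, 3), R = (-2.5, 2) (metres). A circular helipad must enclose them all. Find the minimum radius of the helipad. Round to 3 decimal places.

Side lengths²: PQ² = 257, PR² = 160.25, QR² = 13.25.
Since PQ² = 257 ≥ 160.25 + 13.25 = 173.5, the angle opposite PQ is not acute, so the smallest enclosing circle has PQ as diameter.
Centre = midpoint of PQ = (2, 3.5), r² = 257/4 = 64.25.
r = √(64.25) ≈ 8.016.

8.016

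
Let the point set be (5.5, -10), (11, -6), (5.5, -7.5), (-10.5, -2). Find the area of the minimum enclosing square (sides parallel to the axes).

462.25

The bounding box has width 21.5 and height 8.
An axis-aligned square enclosing the set must have side ≥ max(width, height).
So the minimum side is max(21.5, 8) = 21.5.
Area = 21.5² = 462.25.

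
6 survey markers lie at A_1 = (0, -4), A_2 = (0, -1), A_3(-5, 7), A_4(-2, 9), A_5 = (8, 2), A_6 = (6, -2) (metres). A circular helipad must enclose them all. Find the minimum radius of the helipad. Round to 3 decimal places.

7.140

A smallest enclosing disk is always determined by at most three of the input points on its boundary.
The minimum enclosing circle is determined by three boundary points: A_3, A_5, A_6.
Their circumcentre is (29/31, 94/31) with r² = 48985/961.
The farthest remaining point A_1 is at distance² 48365/961 ≤ 48985/961.
r = √(48985/961) ≈ 7.140.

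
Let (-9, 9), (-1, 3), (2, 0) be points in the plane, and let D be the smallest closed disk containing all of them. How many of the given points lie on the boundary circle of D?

2

Call the three points A, B, C in the order given.
Side lengths²: AB² = 100, AC² = 202, BC² = 18.
Since AC² = 202 ≥ 100 + 18 = 118, the angle opposite AC is not acute, so the smallest enclosing circle has AC as diameter.
Centre = midpoint of AC = (-3.5, 4.5), r² = 202/4 = 50.5.
The points at distance exactly r from the centre are (-9, 9), (2, 0) — 2 points.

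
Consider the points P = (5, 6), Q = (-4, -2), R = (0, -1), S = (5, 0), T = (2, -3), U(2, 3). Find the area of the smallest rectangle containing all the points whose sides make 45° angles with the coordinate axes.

In coordinates u = x + y, v = x − y the rectangle is axis-aligned; the map (x,y)→(u,v) scales areas by 2.
u-values: 11, -6, -1, 5, -1, 5; range = 11 − (-6) = 17.
v-values: -1, -2, 1, 5, 5, -1; range = 5 − (-2) = 7.
Area = (17 × 7) / 2 = 59.5.

59.5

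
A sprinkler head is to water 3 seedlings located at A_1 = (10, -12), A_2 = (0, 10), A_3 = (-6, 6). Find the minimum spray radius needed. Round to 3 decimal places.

12.200

Side lengths²: A_1A_2² = 584, A_1A_3² = 580, A_2A_3² = 52.
Since A_1A_2² = 584 < 580 + 52 = 632, the triangle is acute, so the smallest enclosing circle is the circumcircle.
Circumcentre = (149/43, -73/43), r² = 275210/1849.
r = √(275210/1849) ≈ 12.200.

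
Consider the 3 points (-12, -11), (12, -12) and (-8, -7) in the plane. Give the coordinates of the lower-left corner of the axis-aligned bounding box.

(-12, -12)

x-range [-12, 12], y-range [-12, -7].
The lower-left corner is (-12, -12).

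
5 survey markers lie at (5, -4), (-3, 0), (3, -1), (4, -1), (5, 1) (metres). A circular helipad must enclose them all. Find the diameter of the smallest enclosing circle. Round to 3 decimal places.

By Welzl's lemma the MEC is supported by two points (diametrically opposite) or three points (on a circumcircle).
The minimum enclosing circle is determined by three boundary points: (5, -4), (-3, 0), (5, 1).
Their circumcentre is (1.25, -1.5) with r² = 20.3125.
The farthest remaining point (4, -1) is at distance² 7.8125 ≤ 20.3125.
Diameter = 2r = 2√(20.3125) ≈ 9.014.

9.014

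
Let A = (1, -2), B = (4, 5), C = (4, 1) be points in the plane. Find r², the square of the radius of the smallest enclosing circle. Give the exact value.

14.5

Side lengths²: AB² = 58, AC² = 18, BC² = 16.
Since AB² = 58 ≥ 18 + 16 = 34, the angle opposite AB is not acute, so the smallest enclosing circle has AB as diameter.
Centre = midpoint of AB = (2.5, 1.5), r² = 58/4 = 14.5.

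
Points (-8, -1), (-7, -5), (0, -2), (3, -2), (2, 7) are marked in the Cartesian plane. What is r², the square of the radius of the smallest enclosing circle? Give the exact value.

56.25

The minimum enclosing circle of a finite set is fixed by two of the points (as a diameter) or three (as a circumcircle).
The farthest pair is (-7, -5)–(2, 7) with squared distance 225. The circle on this segment as diameter has centre (-2.5, 1) and r² = 225/4 = 56.25.
Check (-8, -1): distance² to centre = 34.25 ≤ 56.25, so it lies inside.
All remaining points lie in this disk, and no smaller disk contains both endpoints, so this is the minimum enclosing circle.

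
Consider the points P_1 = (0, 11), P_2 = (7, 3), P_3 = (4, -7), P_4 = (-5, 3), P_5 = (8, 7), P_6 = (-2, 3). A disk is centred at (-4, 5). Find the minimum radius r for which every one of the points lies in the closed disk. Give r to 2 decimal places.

The required radius is the distance from (-4, 5) to the farthest point.
Squared distances: 52, 125, 208, 5, 148, 8.
Maximum is 208, attained at P_3.
r = √208 ≈ 14.42.

14.42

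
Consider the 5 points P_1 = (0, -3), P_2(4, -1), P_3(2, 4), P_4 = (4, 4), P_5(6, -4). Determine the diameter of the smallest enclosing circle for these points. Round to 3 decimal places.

9.002

A smallest enclosing disk is always determined by at most three of the input points on its boundary.
The minimum enclosing circle is determined by three boundary points: P_1, P_3, P_5.
Their circumcentre is (39/11, -5/22) with r² = 9805/484.
The farthest remaining point P_4 is at distance² 8749/484 ≤ 9805/484.
Diameter = 2r = 2√(9805/484) ≈ 9.002.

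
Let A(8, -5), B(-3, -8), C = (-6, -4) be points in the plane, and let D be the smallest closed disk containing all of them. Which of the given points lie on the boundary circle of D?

Side lengths²: AB² = 130, AC² = 197, BC² = 25.
Since AC² = 197 ≥ 130 + 25 = 155, the angle opposite AC is not acute, so the smallest enclosing circle has AC as diameter.
Centre = midpoint of AC = (1, -4.5), r² = 197/4 = 49.25.
The points at distance exactly r from the centre are A, C — 2 points.

A, C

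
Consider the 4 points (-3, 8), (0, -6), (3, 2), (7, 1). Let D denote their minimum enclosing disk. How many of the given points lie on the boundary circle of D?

3

A smallest enclosing disk is always determined by at most three of the input points on its boundary.
The minimum enclosing circle is determined by three boundary points: (-3, 8), (0, -6), (7, 1).
Their circumcentre is (-9/34, 43/34) with r² = 30545/578.
The farthest remaining point (3, 2) is at distance² 6473/578 ≤ 30545/578.
The points at distance exactly r from the centre are (-3, 8), (0, -6), (7, 1) — 3 points.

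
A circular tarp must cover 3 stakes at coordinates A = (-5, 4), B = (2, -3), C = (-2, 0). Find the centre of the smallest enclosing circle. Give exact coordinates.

Side lengths²: AB² = 98, AC² = 25, BC² = 25.
Since AB² = 98 ≥ 25 + 25 = 50, the angle opposite AB is not acute, so the smallest enclosing circle has AB as diameter.
Centre = midpoint of AB = (-1.5, 0.5), r² = 98/4 = 24.5.
Centre = (-1.5, 0.5).

(-1.5, 0.5)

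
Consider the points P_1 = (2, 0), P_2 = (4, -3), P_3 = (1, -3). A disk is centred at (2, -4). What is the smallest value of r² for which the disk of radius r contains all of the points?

The required radius is the distance from (2, -4) to the farthest point.
Squared distances: 16, 5, 2.
Maximum is 16, attained at P_1.

16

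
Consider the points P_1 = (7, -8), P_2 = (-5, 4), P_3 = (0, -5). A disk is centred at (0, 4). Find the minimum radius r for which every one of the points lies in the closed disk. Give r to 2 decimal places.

13.89

The required radius is the distance from (0, 4) to the farthest point.
Squared distances: 193, 25, 81.
Maximum is 193, attained at P_1.
r = √193 ≈ 13.89.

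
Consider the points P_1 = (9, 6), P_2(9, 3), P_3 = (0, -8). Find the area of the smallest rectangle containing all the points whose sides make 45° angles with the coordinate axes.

57.5

In coordinates u = x + y, v = x − y the rectangle is axis-aligned; the map (x,y)→(u,v) scales areas by 2.
u-values: 15, 12, -8; range = 15 − (-8) = 23.
v-values: 3, 6, 8; range = 8 − 3 = 5.
Area = (23 × 5) / 2 = 57.5.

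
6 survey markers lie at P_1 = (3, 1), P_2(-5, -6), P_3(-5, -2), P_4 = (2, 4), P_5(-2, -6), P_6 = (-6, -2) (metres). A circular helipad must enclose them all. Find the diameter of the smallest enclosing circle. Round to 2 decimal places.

12.21

The minimum enclosing circle of a finite set is fixed by two of the points (as a diameter) or three (as a circumcircle).
The farthest pair is P_2–P_4 with squared distance 149. The circle on this segment as diameter has centre (-1.5, -1) and r² = 149/4 = 37.25.
Check P_1: distance² to centre = 24.25 ≤ 37.25, so it lies inside.
All remaining points lie in this disk, and no smaller disk contains both endpoints, so this is the minimum enclosing circle.
Diameter = 2r = 2√(37.25) ≈ 12.21.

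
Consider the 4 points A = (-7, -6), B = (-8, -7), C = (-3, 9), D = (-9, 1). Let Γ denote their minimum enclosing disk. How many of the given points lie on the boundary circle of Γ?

2

A smallest enclosing disk is always determined by at most three of the input points on its boundary.
The farthest pair is B–C with squared distance 281. The circle on this segment as diameter has centre (-5.5, 1) and r² = 281/4 = 70.25.
Check A: distance² to centre = 51.25 ≤ 70.25, so it lies inside.
All remaining points lie in this disk, and no smaller disk contains both endpoints, so this is the minimum enclosing circle.
The points at distance exactly r from the centre are B, C — 2 points.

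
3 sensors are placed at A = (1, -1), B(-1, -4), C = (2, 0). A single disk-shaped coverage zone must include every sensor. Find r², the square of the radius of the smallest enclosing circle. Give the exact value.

6.25

Side lengths²: AB² = 13, AC² = 2, BC² = 25.
Since BC² = 25 ≥ 13 + 2 = 15, the angle opposite BC is not acute, so the smallest enclosing circle has BC as diameter.
Centre = midpoint of BC = (0.5, -2), r² = 25/4 = 6.25.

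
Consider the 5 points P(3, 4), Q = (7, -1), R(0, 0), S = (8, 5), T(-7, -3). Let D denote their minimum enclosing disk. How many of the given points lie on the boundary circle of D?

A smallest enclosing disk is always determined by at most three of the input points on its boundary.
The farthest pair is S–T with squared distance 289. The circle on this segment as diameter has centre (0.5, 1) and r² = 289/4 = 72.25.
Check P: distance² to centre = 15.25 ≤ 72.25, so it lies inside.
All remaining points lie in this disk, and no smaller disk contains both endpoints, so this is the minimum enclosing circle.
The points at distance exactly r from the centre are S, T — 2 points.

2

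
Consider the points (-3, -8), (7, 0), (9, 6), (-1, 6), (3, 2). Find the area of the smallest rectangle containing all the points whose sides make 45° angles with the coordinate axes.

182

In coordinates u = x + y, v = x − y the rectangle is axis-aligned; the map (x,y)→(u,v) scales areas by 2.
u-values: -11, 7, 15, 5, 5; range = 15 − (-11) = 26.
v-values: 5, 7, 3, -7, 1; range = 7 − (-7) = 14.
Area = (26 × 14) / 2 = 182.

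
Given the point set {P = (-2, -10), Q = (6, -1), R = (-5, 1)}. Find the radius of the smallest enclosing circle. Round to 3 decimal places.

Side lengths²: PQ² = 145, PR² = 130, QR² = 125.
Since PQ² = 145 < 130 + 125 = 255, the triangle is acute, so the smallest enclosing circle is the circumcircle.
Circumcentre = (-7/46, -165/46), r² = 47125/1058.
r = √(47125/1058) ≈ 6.674.

6.674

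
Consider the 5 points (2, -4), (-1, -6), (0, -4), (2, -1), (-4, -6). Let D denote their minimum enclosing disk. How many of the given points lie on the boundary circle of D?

2

A smallest enclosing disk is always determined by at most three of the input points on its boundary.
The farthest pair is (2, -1)–(-4, -6) with squared distance 61. The circle on this segment as diameter has centre (-1, -3.5) and r² = 61/4 = 15.25.
Check (2, -4): distance² to centre = 9.25 ≤ 15.25, so it lies inside.
All remaining points lie in this disk, and no smaller disk contains both endpoints, so this is the minimum enclosing circle.
The points at distance exactly r from the centre are (2, -1), (-4, -6) — 2 points.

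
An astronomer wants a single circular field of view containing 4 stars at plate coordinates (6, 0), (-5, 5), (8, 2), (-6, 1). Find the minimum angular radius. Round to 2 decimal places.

The minimum enclosing circle of a finite set is fixed by two of the points (as a diameter) or three (as a circumcircle).
The farthest pair is (8, 2)–(-6, 1) with squared distance 197. The circle on this segment as diameter has centre (1, 1.5) and r² = 197/4 = 49.25.
Check (6, 0): distance² to centre = 27.25 ≤ 49.25, so it lies inside.
All remaining points lie in this disk, and no smaller disk contains both endpoints, so this is the minimum enclosing circle.
r = √(49.25) ≈ 7.02.

7.02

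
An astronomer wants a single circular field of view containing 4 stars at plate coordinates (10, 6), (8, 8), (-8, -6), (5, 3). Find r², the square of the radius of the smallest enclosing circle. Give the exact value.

117

A smallest enclosing disk is always determined by at most three of the input points on its boundary.
The farthest pair is (10, 6)–(-8, -6) with squared distance 468. The circle on this segment as diameter has centre (1, 0) and r² = 468/4 = 117.
Check (8, 8): distance² to centre = 113 ≤ 117, so it lies inside.
All remaining points lie in this disk, and no smaller disk contains both endpoints, so this is the minimum enclosing circle.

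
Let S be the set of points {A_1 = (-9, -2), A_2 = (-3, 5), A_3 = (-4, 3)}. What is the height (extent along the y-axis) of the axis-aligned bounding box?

7

max y = 5, min y = -2, so height = 7.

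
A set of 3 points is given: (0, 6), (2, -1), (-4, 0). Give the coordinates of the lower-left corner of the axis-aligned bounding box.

x-range [-4, 2], y-range [-1, 6].
The lower-left corner is (-4, -1).

(-4, -1)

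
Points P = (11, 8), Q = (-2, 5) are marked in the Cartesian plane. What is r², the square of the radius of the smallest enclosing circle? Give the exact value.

44.5

The smallest circle enclosing two points has them as diameter endpoints.
Centre = midpoint = (4.5, 6.5); r² = |PQ|²/4 = 178/4 = 44.5.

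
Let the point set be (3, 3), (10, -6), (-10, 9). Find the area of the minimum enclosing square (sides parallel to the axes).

The bounding box has width 20 and height 15.
An axis-aligned square enclosing the set must have side ≥ max(width, height).
So the minimum side is max(20, 15) = 20.
Area = 20² = 400.

400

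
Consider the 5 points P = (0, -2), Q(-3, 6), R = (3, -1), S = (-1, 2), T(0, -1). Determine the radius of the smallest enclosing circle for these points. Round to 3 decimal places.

By Welzl's lemma the MEC is supported by two points (diametrically opposite) or three points (on a circumcircle).
The farthest pair is Q–R with squared distance 85. The circle on this segment as diameter has centre (0, 2.5) and r² = 85/4 = 21.25.
Check P: distance² to centre = 20.25 ≤ 21.25, so it lies inside.
All remaining points lie in this disk, and no smaller disk contains both endpoints, so this is the minimum enclosing circle.
r = √(21.25) ≈ 4.610.

4.610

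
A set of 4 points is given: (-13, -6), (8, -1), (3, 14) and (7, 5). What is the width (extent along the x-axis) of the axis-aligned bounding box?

21

max x = 8, min x = -13, so width = 21.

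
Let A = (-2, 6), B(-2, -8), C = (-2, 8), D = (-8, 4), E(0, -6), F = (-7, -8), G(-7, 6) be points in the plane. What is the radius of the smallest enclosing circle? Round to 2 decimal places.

8.38

A smallest enclosing disk is always determined by at most three of the input points on its boundary.
The farthest pair is C–F with squared distance 281. The circle on this segment as diameter has centre (-4.5, 0) and r² = 281/4 = 70.25.
Check A: distance² to centre = 42.25 ≤ 70.25, so it lies inside.
All remaining points lie in this disk, and no smaller disk contains both endpoints, so this is the minimum enclosing circle.
r = √(70.25) ≈ 8.38.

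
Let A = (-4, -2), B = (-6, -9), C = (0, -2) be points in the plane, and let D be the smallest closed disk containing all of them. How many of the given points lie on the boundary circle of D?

Side lengths²: AB² = 53, AC² = 16, BC² = 85.
Since BC² = 85 ≥ 53 + 16 = 69, the angle opposite BC is not acute, so the smallest enclosing circle has BC as diameter.
Centre = midpoint of BC = (-3, -5.5), r² = 85/4 = 21.25.
The points at distance exactly r from the centre are B, C — 2 points.

2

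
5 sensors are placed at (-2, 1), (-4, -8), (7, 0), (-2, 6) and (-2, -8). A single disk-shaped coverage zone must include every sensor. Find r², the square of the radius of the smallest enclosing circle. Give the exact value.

By Welzl's lemma the MEC is supported by two points (diametrically opposite) or three points (on a circumcircle).
The minimum enclosing circle is determined by three boundary points: (-4, -8), (7, 0), (-2, 6).
Their circumcentre is (-19/46, -63/46) with r² = 60125/1058.
The farthest remaining point (-2, -8) is at distance² 49177/1058 ≤ 60125/1058.

60125/1058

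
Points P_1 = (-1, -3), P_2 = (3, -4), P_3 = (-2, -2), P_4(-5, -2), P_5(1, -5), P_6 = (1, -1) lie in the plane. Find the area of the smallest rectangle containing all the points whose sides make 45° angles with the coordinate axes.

In coordinates u = x + y, v = x − y the rectangle is axis-aligned; the map (x,y)→(u,v) scales areas by 2.
u-values: -4, -1, -4, -7, -4, 0; range = 0 − (-7) = 7.
v-values: 2, 7, 0, -3, 6, 2; range = 7 − (-3) = 10.
Area = (7 × 10) / 2 = 35.

35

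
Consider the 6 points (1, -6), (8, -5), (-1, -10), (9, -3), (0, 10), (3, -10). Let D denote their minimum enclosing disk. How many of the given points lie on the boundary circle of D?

The minimum enclosing circle is determined by three boundary points: (-1, -10), (0, 10), (3, -10).
Their circumcentre is (1, -0.075) with r² = 102.505625.
The farthest remaining point (8, -5) is at distance² 73.255625 ≤ 102.505625.
The points at distance exactly r from the centre are (-1, -10), (0, 10), (3, -10) — 3 points.

3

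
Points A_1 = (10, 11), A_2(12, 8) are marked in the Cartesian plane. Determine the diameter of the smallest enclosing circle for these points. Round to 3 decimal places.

The smallest circle enclosing two points has them as diameter endpoints.
Centre = midpoint = (11, 9.5); r² = |A_1A_2|²/4 = 13/4 = 3.25.
Diameter = 2r = 2√(3.25) ≈ 3.606.

3.606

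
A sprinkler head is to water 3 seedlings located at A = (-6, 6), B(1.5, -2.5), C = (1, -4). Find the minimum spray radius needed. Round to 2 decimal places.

Side lengths²: AB² = 128.5, AC² = 149, BC² = 2.5.
Since AC² = 149 ≥ 128.5 + 2.5 = 131, the angle opposite AC is not acute, so the smallest enclosing circle has AC as diameter.
Centre = midpoint of AC = (-2.5, 1), r² = 149/4 = 37.25.
r = √(37.25) ≈ 6.10.

6.10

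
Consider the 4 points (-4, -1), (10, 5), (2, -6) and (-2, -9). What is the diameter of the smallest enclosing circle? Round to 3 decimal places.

A smallest enclosing disk is always determined by at most three of the input points on its boundary.
The farthest pair is (10, 5)–(-2, -9) with squared distance 340. The circle on this segment as diameter has centre (4, -2) and r² = 340/4 = 85.
Check (-4, -1): distance² to centre = 65 ≤ 85, so it lies inside.
All remaining points lie in this disk, and no smaller disk contains both endpoints, so this is the minimum enclosing circle.
Diameter = 2r = 2√85 ≈ 18.439.

18.439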